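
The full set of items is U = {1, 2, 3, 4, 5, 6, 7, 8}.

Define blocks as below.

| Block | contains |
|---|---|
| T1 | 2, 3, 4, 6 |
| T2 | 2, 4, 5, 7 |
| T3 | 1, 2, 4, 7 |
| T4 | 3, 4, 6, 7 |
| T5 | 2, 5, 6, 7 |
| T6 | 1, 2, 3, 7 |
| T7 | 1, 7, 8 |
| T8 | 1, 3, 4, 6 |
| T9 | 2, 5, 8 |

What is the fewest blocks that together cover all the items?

3

T4, T7, and T9 cover everything between them: the union {1, 2, 3, 4, 5, 6, 7, 8} is all of U.
No 2 of the 9 blocks cover everything (all 36 combinations miss at least one item), so 3 is optimal.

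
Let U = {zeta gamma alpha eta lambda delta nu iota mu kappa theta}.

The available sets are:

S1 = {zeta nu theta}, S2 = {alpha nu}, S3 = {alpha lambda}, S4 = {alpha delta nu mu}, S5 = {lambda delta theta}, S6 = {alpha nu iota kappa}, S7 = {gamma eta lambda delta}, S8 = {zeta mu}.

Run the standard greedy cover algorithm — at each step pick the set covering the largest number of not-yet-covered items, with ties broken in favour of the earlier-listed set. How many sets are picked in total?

Greedy: pick S4 (covers 4 new) → pick S7 (covers 3 new) → pick S1 (covers 2 new) → pick S6 (covers 2 new). Total picks: 4.

4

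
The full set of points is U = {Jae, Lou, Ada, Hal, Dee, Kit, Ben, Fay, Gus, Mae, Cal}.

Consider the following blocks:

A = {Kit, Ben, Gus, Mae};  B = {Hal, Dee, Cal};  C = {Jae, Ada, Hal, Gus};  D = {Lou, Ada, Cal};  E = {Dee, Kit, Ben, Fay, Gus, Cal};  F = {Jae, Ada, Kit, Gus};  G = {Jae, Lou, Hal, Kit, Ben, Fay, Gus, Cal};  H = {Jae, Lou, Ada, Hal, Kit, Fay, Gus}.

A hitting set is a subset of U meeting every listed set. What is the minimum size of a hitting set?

T = {Gus, Cal} meets every block (each contains at least one member of T), and |T| = 2.
The blocks B, F are pairwise disjoint, so any hitting set needs a separate point for each — at least 2. Hence 2 is optimal.

2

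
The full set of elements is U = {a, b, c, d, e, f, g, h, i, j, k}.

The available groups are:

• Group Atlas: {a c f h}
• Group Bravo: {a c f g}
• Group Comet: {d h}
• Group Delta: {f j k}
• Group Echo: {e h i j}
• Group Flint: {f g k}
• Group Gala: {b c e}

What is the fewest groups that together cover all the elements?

Take {Atlas, Comet, Echo, Flint, Gala}. Their union is {a, b, c, d, e, f, g, h, i, j, k}, which is all 11 elements.
No 4 of the 7 groups cover everything (all 35 combinations miss at least one element), so 5 is optimal.

5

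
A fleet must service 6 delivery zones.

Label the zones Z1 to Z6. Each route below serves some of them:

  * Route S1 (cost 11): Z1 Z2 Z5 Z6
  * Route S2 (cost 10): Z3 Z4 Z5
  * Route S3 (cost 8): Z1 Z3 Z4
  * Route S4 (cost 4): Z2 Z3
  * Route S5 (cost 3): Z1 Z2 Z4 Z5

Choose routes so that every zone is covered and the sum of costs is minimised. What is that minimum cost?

S1, S4, S5 together cover every zone (S1 ∪ S4 ∪ S5 = {Z1, Z2, Z3, Z4, Z5, Z6}); total cost 11 + 4 + 3 = 18.
No covering selection has total cost below 18.

18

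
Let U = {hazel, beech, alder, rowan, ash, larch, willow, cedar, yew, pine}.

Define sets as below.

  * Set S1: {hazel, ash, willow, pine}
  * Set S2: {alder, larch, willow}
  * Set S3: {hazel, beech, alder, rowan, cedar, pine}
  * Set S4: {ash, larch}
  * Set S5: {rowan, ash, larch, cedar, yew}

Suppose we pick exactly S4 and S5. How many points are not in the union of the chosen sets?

Union of S4, S5 = {rowan, ash, larch, cedar, yew}.
Not covered: hazel, beech, alder, willow, pine — 5 points.

5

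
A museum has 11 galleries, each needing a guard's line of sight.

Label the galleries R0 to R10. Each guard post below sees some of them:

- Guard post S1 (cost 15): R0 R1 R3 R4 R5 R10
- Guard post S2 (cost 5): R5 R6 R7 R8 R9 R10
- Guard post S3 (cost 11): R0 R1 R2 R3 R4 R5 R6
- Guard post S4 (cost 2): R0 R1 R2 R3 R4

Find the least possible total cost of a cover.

7

S2, S4 together cover every gallery (S2 ∪ S4 = {R0, R1, R2, R3, R4, R5, R6, R7, R8, R9, R10}); total cost 5 + 2 = 7.
No covering selection has total cost below 7.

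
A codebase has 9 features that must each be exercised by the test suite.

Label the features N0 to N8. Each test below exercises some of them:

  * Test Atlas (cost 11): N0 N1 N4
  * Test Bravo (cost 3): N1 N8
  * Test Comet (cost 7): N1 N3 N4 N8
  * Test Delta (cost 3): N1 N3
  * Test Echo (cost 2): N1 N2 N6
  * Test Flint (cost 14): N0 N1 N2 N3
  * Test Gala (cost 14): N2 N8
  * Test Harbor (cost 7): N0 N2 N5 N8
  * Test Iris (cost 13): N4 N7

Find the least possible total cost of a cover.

25

Delta, Echo, Harbor, Iris together cover every feature (Delta ∪ Echo ∪ Harbor ∪ Iris = {N0, N1, N2, N3, N4, N5, N6, N7, N8}); total cost 3 + 2 + 7 + 13 = 25.
The greedy pick Echo, Comet, Harbor, Iris costs 29; no covering selection beats 25.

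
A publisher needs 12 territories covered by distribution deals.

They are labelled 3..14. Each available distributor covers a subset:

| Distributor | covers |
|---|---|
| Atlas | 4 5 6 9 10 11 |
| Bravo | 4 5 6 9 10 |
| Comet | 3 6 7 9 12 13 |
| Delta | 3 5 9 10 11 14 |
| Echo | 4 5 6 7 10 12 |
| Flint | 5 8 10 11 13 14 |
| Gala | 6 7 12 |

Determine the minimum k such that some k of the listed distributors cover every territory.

Bravo and Comet and Flint together: Bravo ∪ Comet ∪ Flint = {3, 4, 5, 6, 7, 8, 9, 10, 11, 12, 13, 14} — every territory is covered.
Only Flint contains 8, so Flint is forced; the remaining 6 territories need at least 2 more distributors (each remaining distributor adds at most 5) — so at least 3 distributors are needed, and 3 is optimal.

3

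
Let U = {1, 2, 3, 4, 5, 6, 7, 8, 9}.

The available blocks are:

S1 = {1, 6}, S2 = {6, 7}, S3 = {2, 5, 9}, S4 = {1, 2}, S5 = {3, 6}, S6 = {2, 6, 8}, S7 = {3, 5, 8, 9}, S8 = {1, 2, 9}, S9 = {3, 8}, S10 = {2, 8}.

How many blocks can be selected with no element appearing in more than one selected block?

3

S1, S3, S9 are pairwise disjoint (S1={1,6}; S3={2,5,9}; S9={3,8}).
Every remaining block overlaps one of these, and no 4 of the listed blocks are pairwise disjoint, so 3 is the maximum.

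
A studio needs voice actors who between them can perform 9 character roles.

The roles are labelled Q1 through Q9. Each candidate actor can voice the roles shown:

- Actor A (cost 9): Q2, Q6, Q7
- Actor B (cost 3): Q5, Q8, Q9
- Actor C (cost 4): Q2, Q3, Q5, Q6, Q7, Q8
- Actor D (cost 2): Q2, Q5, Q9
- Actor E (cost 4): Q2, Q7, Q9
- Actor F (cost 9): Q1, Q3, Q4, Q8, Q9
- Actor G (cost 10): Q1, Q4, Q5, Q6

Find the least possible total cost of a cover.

C, F together cover every role (C ∪ F = {Q1, Q2, Q3, Q4, Q5, Q6, Q7, Q8, Q9}); total cost 4 + 9 = 13.
The greedy pick C, D, F costs 15; no covering selection beats 13.

13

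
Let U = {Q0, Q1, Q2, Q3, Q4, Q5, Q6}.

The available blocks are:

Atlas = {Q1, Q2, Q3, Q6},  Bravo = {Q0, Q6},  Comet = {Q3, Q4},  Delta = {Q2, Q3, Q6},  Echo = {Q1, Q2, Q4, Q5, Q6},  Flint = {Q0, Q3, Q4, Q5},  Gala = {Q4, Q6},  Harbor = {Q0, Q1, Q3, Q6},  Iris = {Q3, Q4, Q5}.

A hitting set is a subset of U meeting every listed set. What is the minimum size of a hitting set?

Take H = {Q3, Q6}. Each listed block contains at least one of these, so H is a hitting set of size 2.
The blocks Bravo, Iris are pairwise disjoint, so any hitting set needs a separate item for each — at least 2. Hence 2 is optimal.

2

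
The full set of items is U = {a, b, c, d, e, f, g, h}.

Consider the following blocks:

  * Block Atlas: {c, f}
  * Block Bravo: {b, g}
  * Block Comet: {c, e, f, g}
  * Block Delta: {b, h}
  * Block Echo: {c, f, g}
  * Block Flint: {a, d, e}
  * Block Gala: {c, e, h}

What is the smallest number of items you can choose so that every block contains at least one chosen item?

The 3 items {a, b, c} hit every block.
The blocks Atlas, Delta, Flint are pairwise disjoint, so any hitting set needs a separate item for each — at least 3. Hence 3 is optimal.

3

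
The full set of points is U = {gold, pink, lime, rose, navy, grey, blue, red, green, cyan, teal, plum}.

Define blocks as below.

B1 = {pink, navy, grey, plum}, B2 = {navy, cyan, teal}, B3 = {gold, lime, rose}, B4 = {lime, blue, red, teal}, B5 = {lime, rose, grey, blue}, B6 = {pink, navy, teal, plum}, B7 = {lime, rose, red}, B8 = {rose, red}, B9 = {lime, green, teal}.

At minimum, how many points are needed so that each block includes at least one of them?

3

Take H = {lime, rose, navy}. Each listed block contains at least one of these, so H is a hitting set of size 3.
The blocks B1, B8, B9 are pairwise disjoint, so any hitting set needs a separate point for each — at least 3. Hence 3 is optimal.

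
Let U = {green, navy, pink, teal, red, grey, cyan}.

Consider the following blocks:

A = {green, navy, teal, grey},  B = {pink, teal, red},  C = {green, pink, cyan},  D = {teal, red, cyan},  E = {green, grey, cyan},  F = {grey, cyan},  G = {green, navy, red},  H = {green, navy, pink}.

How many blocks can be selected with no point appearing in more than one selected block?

B, E are pairwise disjoint (B={pink,teal,red}; E={green,grey,cyan}).
Every remaining block overlaps one of these, and no 3 of the listed blocks are pairwise disjoint, so 2 is the maximum.

2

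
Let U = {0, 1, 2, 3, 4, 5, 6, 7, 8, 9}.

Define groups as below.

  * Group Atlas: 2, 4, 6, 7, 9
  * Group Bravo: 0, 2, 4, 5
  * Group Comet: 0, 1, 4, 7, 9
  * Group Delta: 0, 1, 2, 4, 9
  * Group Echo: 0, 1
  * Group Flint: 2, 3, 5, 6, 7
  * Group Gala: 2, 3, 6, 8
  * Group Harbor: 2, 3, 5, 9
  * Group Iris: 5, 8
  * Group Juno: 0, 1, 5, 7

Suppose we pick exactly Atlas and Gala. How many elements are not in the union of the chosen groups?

Union of Atlas, Gala = {2, 3, 4, 6, 7, 8, 9}.
Not covered: 0, 1, 5 — 3 elements.

3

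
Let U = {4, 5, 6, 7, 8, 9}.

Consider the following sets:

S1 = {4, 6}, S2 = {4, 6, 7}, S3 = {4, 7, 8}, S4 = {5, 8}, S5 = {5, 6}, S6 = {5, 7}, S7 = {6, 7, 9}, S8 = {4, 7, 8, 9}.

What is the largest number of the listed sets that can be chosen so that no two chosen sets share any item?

2

S2, S4 are pairwise disjoint (S2={4,6,7}; S4={5,8}).
Every remaining set overlaps one of these, and no 3 of the listed sets are pairwise disjoint, so 2 is the maximum.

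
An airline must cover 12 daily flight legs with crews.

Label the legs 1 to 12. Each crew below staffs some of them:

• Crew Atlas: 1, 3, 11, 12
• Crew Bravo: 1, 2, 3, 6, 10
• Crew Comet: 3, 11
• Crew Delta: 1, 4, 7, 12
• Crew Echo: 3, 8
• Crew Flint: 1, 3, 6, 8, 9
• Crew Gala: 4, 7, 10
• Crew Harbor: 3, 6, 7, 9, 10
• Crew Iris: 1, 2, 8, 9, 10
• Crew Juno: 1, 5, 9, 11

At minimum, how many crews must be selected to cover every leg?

Bravo and Delta and Flint and Juno together: Bravo ∪ Delta ∪ Flint ∪ Juno = {1, 2, 3, 4, 5, 6, 7, 8, 9, 10, 11, 12} — every leg is covered.
No 3 of the 10 crews cover everything (all 120 combinations miss at least one leg), so 4 is optimal.

4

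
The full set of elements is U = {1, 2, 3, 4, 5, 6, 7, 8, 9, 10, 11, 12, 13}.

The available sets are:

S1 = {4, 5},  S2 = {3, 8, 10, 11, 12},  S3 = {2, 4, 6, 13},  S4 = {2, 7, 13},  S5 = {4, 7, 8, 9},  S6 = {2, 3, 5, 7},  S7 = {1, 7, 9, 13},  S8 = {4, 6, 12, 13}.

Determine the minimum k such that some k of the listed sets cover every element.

Take {S2, S3, S6, S7}. Their union is {1, 2, 3, 4, 5, 6, 7, 8, 9, 10, 11, 12, 13}, which is all 13 elements.
No 3 of the 8 sets cover everything (all 56 combinations miss at least one element), so 4 is optimal.

4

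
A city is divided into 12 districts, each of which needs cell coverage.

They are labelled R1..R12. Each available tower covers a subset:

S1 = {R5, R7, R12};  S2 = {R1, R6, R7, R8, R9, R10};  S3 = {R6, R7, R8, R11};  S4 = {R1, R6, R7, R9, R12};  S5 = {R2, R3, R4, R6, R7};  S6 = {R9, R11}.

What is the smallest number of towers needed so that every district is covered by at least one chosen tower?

4

S1 and S2 and S3 and S5 together: S1 ∪ S2 ∪ S3 ∪ S5 = {R1, R2, R3, R4, R5, R6, R7, R8, R9, R10, R11, R12} — every district is covered.
No 3 of the 6 towers cover everything (all 20 combinations miss at least one district), so 4 is optimal.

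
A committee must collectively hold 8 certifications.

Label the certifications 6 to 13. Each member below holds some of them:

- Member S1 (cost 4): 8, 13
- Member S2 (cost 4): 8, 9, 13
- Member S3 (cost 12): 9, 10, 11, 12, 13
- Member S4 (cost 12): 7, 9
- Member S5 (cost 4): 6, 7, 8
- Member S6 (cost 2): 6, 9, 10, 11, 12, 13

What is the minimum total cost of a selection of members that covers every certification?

S5, S6 together cover every certification (S5 ∪ S6 = {6, 7, 8, 9, 10, 11, 12, 13}); total cost 4 + 2 = 6.
No covering selection has total cost below 6.

6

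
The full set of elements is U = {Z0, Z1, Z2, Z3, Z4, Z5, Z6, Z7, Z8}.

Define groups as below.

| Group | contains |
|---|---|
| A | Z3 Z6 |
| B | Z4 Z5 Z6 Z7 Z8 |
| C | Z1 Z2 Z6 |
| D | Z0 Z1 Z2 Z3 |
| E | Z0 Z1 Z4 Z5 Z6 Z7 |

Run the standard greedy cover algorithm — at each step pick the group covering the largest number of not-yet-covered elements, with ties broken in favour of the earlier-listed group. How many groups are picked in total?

3

Greedy: pick E (covers 6 new) → pick D (covers 2 new) → pick B (covers 1 new). Total picks: 3.
(The true minimum cover uses only 2 groups, so greedy is not optimal here.)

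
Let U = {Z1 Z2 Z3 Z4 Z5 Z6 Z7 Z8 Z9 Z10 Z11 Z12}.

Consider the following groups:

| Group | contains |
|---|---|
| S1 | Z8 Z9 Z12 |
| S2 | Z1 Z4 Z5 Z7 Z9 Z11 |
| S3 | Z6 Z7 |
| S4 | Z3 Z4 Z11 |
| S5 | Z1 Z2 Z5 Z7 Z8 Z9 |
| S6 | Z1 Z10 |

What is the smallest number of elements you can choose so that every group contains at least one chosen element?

Take H = {Z1, Z6, Z8, Z11}. Each listed group contains at least one of these, so H is a hitting set of size 4.
The groups S1, S3, S4, S6 are pairwise disjoint, so any hitting set needs a separate element for each — at least 4. Hence 4 is optimal.

4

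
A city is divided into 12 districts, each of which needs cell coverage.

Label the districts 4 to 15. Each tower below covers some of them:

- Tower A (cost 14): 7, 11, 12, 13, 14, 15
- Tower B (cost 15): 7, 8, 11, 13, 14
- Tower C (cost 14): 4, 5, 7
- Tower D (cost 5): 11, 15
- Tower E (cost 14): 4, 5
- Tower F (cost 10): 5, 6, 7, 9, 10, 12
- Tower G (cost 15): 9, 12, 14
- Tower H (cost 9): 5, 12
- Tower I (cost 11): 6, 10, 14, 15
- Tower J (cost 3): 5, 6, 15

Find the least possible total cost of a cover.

42

B, E, F, J together cover every district (B ∪ E ∪ F ∪ J = {4, 5, 6, 7, 8, 9, 10, 11, 12, 13, 14, 15}); total cost 15 + 14 + 10 + 3 = 42.
No covering selection has total cost below 42.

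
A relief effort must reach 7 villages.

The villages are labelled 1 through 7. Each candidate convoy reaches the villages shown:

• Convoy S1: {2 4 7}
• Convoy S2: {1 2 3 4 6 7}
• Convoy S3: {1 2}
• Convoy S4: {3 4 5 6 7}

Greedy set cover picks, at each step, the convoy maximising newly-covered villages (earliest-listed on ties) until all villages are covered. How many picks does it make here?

2

Greedy: pick S2 (covers 6 new) → pick S4 (covers 1 new). Total picks: 2.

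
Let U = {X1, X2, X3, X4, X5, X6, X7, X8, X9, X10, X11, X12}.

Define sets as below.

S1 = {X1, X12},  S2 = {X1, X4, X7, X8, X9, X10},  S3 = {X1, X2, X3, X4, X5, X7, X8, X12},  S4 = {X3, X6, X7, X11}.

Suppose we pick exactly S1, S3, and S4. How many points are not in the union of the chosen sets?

Union of S1, S3, S4 = {X1, X2, X3, X4, X5, X6, X7, X8, X11, X12}.
Not covered: X9, X10 — 2 points.

2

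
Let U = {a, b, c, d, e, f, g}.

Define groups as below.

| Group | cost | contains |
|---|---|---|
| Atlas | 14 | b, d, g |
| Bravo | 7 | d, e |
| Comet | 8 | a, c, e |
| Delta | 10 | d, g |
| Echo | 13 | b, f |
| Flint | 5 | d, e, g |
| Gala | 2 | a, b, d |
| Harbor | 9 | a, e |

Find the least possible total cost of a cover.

Comet, Echo, Flint together cover every element (Comet ∪ Echo ∪ Flint = {a, b, c, d, e, f, g}); total cost 8 + 13 + 5 = 26.
The greedy pick Gala, Flint, Comet, Echo costs 28; no covering selection beats 26.

26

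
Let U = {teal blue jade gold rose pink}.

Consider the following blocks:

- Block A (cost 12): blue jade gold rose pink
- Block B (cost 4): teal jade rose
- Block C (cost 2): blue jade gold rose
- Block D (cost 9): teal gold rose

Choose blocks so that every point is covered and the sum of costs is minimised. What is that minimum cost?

A, B together cover every point (A ∪ B = {teal, blue, jade, gold, rose, pink}); total cost 12 + 4 = 16.
The greedy pick C, B, A costs 18; no covering selection beats 16.

16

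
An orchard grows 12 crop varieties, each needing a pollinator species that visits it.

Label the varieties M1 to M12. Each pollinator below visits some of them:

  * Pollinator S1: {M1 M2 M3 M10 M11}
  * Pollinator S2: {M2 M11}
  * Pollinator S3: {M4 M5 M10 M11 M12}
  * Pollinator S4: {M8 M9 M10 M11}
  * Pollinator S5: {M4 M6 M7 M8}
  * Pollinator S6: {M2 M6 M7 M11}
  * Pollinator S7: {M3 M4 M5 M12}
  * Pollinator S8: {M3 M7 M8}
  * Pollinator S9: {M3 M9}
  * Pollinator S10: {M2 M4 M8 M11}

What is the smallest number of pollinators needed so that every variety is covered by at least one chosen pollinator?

S1 and S3 and S4 and S6 together: S1 ∪ S3 ∪ S4 ∪ S6 = {M1, M2, M3, M4, M5, M6, M7, M8, M9, M10, M11, M12} — every variety is covered.
No 3 of the 10 pollinators cover everything (all 120 combinations miss at least one variety), so 4 is optimal.

4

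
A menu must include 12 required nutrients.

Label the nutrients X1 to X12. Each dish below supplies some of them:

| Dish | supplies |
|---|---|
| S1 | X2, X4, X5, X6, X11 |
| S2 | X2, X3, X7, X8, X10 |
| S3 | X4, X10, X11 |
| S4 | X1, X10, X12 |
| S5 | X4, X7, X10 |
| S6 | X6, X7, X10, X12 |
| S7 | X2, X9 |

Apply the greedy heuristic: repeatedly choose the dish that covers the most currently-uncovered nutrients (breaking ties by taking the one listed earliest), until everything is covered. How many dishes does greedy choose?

4

Greedy: pick S1 (covers 5 new) → pick S2 (covers 4 new) → pick S4 (covers 2 new) → pick S7 (covers 1 new). Total picks: 4.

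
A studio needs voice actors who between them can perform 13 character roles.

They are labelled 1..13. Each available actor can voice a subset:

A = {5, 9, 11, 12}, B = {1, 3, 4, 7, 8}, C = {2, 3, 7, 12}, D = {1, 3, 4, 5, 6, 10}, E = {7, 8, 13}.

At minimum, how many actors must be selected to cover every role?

4

A and C and D and E together: A ∪ C ∪ D ∪ E = {1, 2, 3, 4, 5, 6, 7, 8, 9, 10, 11, 12, 13} — every role is covered.
Only D contains 6, so D is forced; the remaining 7 roles need at least 3 more actors (each remaining actor adds at most 3) — so at least 4 actors are needed, and 4 is optimal.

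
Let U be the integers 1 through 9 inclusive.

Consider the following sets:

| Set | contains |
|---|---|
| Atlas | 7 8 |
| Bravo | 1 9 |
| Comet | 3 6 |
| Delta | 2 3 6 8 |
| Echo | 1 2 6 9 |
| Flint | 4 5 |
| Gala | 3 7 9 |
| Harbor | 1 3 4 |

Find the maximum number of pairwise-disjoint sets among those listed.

Atlas, Bravo, Comet, Flint are pairwise disjoint (Atlas={7,8}; Bravo={1,9}; Comet={3,6}; Flint={4,5}).
Every remaining set overlaps one of these, and no 5 of the listed sets are pairwise disjoint, so 4 is the maximum.

4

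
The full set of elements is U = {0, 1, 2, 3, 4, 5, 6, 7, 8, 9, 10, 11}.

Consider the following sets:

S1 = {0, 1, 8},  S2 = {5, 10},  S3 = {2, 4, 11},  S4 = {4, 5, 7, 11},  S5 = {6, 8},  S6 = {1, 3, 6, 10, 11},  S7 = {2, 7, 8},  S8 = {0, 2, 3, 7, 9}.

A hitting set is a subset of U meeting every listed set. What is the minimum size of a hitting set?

The 4 elements {2, 5, 8, 11} hit every set.
No choice of 3 elements meets every set, so 4 is the minimum.

4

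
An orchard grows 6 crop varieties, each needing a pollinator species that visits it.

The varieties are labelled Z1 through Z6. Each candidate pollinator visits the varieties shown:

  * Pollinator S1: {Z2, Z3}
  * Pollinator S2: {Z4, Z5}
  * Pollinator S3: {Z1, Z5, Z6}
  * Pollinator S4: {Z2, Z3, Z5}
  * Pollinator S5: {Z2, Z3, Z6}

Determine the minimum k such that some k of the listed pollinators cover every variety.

Take {S1, S2, S3}. Their union is {Z1, Z2, Z3, Z4, Z5, Z6}, which is all 6 varieties.
Only S3 contains Z1, so S3 is forced; the remaining 3 varieties need at least 2 more pollinators (each remaining pollinator adds at most 2) — so at least 3 pollinators are needed, and 3 is optimal.

3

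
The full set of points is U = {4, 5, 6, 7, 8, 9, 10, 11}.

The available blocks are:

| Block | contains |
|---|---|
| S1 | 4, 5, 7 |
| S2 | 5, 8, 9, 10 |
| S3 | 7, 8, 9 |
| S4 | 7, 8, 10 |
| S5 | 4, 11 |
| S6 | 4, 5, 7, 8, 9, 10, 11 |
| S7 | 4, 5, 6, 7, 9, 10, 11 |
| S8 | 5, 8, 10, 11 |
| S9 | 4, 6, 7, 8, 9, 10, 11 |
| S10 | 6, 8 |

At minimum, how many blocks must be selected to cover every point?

Take {S1, S9}. Their union is {4, 5, 6, 7, 8, 9, 10, 11}, which is all 8 points.
No single block has all 8 points (the largest, S6, has 7), so 2 is optimal.

2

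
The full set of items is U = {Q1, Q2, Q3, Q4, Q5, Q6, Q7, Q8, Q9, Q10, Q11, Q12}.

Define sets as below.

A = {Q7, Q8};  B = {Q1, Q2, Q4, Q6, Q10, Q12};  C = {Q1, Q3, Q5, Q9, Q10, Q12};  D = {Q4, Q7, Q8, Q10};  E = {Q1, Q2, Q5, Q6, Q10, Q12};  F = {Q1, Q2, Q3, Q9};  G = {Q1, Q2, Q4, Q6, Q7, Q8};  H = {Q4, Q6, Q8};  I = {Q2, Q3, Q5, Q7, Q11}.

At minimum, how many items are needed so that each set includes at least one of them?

3

T = {Q1, Q7, Q8} meets every set (each contains at least one member of T), and |T| = 3.
No choice of 2 items meets every set, so 3 is the minimum.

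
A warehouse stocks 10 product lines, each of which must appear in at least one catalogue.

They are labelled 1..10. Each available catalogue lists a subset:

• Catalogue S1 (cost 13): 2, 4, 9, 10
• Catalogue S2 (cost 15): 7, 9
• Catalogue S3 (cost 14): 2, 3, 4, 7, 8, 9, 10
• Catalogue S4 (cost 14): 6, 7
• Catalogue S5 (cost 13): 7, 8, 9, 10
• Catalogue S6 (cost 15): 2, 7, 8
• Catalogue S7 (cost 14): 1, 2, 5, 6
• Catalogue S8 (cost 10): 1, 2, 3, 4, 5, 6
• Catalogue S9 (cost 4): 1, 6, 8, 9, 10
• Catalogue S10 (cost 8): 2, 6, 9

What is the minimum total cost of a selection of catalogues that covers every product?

23

S5, S8 together cover every product (S5 ∪ S8 = {1, 2, 3, 4, 5, 6, 7, 8, 9, 10}); total cost 13 + 10 = 23.
The greedy pick S9, S8, S5 costs 27; no covering selection beats 23.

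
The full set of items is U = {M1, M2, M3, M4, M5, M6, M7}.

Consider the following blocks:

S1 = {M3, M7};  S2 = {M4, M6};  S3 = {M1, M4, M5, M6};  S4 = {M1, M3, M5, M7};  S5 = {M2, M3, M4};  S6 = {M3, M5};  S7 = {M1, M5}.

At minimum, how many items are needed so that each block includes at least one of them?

The 3 items {M4, M5, M7} hit every block.
The blocks S1, S2, S7 are pairwise disjoint, so any hitting set needs a separate item for each — at least 3. Hence 3 is optimal.

3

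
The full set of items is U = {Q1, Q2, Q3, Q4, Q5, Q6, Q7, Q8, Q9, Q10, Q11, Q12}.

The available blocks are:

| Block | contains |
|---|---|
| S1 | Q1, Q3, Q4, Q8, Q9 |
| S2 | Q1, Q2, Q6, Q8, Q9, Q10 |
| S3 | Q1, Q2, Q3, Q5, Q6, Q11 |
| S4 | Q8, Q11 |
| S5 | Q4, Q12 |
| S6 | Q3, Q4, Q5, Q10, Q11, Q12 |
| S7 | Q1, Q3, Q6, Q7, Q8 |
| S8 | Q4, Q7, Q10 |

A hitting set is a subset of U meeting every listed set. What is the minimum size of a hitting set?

Take H = {Q2, Q4, Q8}. Each listed block contains at least one of these, so H is a hitting set of size 3.
No choice of 2 items meets every block, so 3 is the minimum.

3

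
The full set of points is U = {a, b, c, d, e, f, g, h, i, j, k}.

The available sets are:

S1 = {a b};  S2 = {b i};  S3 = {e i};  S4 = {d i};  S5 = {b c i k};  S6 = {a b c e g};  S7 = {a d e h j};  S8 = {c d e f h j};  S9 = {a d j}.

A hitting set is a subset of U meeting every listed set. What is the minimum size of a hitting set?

Take T = {b, i, j}. Each listed set contains at least one of these, so T is a hitting set of size 3.
No choice of 2 points meets every set, so 3 is the minimum.

3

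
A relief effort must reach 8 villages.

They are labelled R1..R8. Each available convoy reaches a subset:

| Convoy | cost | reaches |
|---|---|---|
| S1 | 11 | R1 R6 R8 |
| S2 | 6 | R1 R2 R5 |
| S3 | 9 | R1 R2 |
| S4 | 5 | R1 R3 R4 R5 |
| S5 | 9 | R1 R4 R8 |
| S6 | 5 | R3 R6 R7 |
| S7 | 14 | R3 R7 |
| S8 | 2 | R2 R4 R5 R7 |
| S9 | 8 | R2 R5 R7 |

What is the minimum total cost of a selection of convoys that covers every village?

16

S5, S6, S8 together cover every village (S5 ∪ S6 ∪ S8 = {R1, R2, R3, R4, R5, R6, R7, R8}); total cost 9 + 5 + 2 = 16.
The greedy pick S8, S4, S6, S5 costs 21; no covering selection beats 16.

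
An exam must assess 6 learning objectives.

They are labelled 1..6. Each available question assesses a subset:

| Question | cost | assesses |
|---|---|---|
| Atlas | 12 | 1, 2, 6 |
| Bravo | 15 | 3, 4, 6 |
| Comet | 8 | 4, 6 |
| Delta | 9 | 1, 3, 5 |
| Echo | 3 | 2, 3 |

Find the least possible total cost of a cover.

20

Comet, Delta, Echo together cover every objective (Comet ∪ Delta ∪ Echo = {1, 2, 3, 4, 5, 6}); total cost 8 + 9 + 3 = 20.
No covering selection has total cost below 20.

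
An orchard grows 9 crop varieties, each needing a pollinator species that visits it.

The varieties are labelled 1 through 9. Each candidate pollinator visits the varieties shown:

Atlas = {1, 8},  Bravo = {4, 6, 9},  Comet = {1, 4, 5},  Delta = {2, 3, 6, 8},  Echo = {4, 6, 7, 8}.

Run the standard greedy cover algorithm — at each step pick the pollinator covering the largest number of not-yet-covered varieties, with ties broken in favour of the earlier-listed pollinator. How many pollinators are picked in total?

Greedy: pick Delta (covers 4 new) → pick Comet (covers 3 new) → pick Bravo (covers 1 new) → pick Echo (covers 1 new). Total picks: 4.

4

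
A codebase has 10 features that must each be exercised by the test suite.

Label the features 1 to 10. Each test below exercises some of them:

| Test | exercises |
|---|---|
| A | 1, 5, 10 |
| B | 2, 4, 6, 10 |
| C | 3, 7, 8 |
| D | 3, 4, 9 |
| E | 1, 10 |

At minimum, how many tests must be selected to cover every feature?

4

A and B and C and D together: A ∪ B ∪ C ∪ D = {1, 2, 3, 4, 5, 6, 7, 8, 9, 10} — every feature is covered.
Only A contains 5, so A is forced; the remaining 7 features need at least 3 more tests (each remaining test adds at most 3) — so at least 4 tests are needed, and 4 is optimal.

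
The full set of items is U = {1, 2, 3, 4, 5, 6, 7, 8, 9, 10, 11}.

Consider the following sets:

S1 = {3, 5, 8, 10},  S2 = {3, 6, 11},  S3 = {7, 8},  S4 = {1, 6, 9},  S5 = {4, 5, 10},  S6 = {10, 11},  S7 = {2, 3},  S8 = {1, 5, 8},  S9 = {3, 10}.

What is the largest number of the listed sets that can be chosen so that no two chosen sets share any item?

4

S3, S4, S6, S7 are pairwise disjoint (S3={7,8}; S4={1,6,9}; S6={10,11}; S7={2,3}).
Every remaining set overlaps one of these, and no 5 of the listed sets are pairwise disjoint, so 4 is the maximum.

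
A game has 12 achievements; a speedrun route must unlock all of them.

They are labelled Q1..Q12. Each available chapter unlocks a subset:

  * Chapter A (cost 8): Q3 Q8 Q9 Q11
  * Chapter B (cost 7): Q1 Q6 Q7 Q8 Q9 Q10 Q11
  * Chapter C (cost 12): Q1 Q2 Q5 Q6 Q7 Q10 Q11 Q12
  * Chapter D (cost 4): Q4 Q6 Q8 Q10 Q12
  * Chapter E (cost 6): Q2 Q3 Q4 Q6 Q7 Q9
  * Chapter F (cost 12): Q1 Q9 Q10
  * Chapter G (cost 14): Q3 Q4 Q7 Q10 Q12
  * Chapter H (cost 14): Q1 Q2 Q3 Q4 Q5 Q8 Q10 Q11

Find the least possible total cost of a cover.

C, D, E together cover every achievement (C ∪ D ∪ E = {Q1, Q2, Q3, Q4, Q5, Q6, Q7, Q8, Q9, Q10, Q11, Q12}); total cost 12 + 4 + 6 = 22.
The greedy pick D, E, B, C costs 29; no covering selection beats 22.

22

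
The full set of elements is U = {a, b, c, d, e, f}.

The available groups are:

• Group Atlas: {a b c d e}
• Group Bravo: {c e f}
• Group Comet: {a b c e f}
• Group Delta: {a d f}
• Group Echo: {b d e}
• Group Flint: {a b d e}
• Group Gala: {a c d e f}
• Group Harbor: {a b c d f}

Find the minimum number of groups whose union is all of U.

Take {Bravo, Harbor}. Their union is {a, b, c, d, e, f}, which is all 6 elements.
No single group has all 6 elements (the largest, Atlas, has 5), so 2 is optimal.

2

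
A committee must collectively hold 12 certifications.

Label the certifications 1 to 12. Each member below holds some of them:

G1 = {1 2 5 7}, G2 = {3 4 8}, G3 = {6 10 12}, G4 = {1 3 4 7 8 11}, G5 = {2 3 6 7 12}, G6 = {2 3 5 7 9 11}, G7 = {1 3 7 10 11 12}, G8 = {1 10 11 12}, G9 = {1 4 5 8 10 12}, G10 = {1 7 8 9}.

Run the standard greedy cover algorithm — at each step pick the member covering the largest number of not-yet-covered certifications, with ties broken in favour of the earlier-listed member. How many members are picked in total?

Greedy: pick G4 (covers 6 new) → pick G3 (covers 3 new) → pick G6 (covers 3 new). Total picks: 3.

3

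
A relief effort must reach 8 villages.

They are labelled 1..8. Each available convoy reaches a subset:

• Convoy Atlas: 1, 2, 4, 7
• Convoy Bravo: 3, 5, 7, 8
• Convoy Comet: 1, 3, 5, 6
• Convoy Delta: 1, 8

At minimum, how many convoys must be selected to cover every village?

Atlas and Comet and Delta together: Atlas ∪ Comet ∪ Delta = {1, 2, 3, 4, 5, 6, 7, 8} — every village is covered.
Only Atlas contains 2, so Atlas is forced; the remaining 4 villages need at least 2 more convoys (each remaining convoy adds at most 3) — so at least 3 convoys are needed, and 3 is optimal.

3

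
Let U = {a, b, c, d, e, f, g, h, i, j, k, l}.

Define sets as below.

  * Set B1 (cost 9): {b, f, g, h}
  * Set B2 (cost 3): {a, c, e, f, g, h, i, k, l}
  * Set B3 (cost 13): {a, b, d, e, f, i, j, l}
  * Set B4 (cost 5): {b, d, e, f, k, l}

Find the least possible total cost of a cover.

B2, B3 together cover every element (B2 ∪ B3 = {a, b, c, d, e, f, g, h, i, j, k, l}); total cost 3 + 13 = 16.
The greedy pick B2, B4, B3 costs 21; no covering selection beats 16.

16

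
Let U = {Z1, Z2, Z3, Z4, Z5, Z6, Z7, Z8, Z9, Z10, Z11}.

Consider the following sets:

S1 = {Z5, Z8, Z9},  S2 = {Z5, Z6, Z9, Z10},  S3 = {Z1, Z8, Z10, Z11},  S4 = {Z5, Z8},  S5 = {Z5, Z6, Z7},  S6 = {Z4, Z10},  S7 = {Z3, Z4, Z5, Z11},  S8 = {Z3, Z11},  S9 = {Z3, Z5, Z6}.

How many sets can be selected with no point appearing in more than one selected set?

3

S5, S6, S8 are pairwise disjoint (S5={Z5,Z6,Z7}; S6={Z4,Z10}; S8={Z3,Z11}).
Every remaining set overlaps one of these, and no 4 of the listed sets are pairwise disjoint, so 3 is the maximum.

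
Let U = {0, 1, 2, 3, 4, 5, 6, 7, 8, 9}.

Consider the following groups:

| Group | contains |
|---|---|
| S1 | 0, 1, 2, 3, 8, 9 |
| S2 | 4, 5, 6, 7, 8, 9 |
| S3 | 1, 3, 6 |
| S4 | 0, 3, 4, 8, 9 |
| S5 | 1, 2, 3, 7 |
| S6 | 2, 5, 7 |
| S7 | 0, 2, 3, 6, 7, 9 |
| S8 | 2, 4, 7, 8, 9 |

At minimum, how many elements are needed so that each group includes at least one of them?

2

H = {3, 7} meets every group (each contains at least one member of H), and |H| = 2.
The groups S4, S6 are pairwise disjoint, so any hitting set needs a separate element for each — at least 2. Hence 2 is optimal.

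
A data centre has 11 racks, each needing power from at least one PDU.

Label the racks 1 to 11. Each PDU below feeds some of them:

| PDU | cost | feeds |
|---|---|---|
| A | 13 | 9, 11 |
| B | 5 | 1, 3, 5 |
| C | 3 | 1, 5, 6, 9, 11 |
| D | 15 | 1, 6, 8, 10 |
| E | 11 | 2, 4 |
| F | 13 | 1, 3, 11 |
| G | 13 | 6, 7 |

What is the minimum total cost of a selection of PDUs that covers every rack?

47

B, C, D, E, G together cover every rack (B ∪ C ∪ D ∪ E ∪ G = {1, 2, 3, 4, 5, 6, 7, 8, 9, 10, 11}); total cost 5 + 3 + 15 + 11 + 13 = 47.
No covering selection has total cost below 47.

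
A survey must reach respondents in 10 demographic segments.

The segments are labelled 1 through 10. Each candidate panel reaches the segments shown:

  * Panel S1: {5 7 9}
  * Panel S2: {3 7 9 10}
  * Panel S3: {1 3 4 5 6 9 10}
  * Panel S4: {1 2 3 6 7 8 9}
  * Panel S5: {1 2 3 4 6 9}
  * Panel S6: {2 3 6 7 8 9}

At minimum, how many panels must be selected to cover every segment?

2

Take {S3, S6}. Their union is {1, 2, 3, 4, 5, 6, 7, 8, 9, 10}, which is all 10 segments.
No single panel has all 10 segments (the largest, S3, has 7), so 2 is optimal.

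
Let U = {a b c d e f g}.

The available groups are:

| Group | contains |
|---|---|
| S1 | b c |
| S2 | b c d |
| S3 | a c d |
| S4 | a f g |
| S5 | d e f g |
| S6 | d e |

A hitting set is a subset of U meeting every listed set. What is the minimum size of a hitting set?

The 3 elements {c, d, f} hit every group.
The groups S1, S4, S6 are pairwise disjoint, so any hitting set needs a separate element for each — at least 3. Hence 3 is optimal.

3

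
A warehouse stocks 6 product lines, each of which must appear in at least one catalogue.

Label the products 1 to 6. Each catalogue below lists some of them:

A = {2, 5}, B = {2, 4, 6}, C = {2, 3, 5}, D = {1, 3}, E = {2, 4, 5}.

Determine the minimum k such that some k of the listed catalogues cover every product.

3

Take {A, B, D}. Their union is {1, 2, 3, 4, 5, 6}, which is all 6 products.
Only D contains 1, so D is forced; the remaining 4 products need at least 2 more catalogues (each remaining catalogue adds at most 3) — so at least 3 catalogues are needed, and 3 is optimal.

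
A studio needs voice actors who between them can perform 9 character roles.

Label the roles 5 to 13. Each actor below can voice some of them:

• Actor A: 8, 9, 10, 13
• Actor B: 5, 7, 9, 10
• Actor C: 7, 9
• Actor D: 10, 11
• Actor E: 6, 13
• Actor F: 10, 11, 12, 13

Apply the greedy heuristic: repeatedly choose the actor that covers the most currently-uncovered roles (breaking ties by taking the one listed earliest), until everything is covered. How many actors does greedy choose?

Greedy: pick A (covers 4 new) → pick B (covers 2 new) → pick F (covers 2 new) → pick E (covers 1 new). Total picks: 4.

4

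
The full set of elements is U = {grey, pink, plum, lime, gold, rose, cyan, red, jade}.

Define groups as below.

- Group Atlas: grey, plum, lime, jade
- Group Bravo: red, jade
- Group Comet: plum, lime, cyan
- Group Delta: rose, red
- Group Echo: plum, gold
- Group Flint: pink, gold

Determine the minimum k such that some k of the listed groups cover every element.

Take {Atlas, Comet, Delta, Flint}. Their union is {grey, pink, plum, lime, gold, rose, cyan, red, jade}, which is all 9 elements.
Only Atlas contains grey, so Atlas is forced; the remaining 5 elements need at least 3 more groups (each remaining group adds at most 2) — so at least 4 groups are needed, and 4 is optimal.

4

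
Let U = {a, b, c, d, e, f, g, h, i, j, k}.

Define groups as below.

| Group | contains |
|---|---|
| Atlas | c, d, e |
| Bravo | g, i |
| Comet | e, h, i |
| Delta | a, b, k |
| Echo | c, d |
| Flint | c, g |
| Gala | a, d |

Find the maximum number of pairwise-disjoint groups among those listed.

Comet, Delta, Flint are pairwise disjoint (Comet={e,h,i}; Delta={a,b,k}; Flint={c,g}).
Every remaining group overlaps one of these, and no 4 of the listed groups are pairwise disjoint, so 3 is the maximum.

3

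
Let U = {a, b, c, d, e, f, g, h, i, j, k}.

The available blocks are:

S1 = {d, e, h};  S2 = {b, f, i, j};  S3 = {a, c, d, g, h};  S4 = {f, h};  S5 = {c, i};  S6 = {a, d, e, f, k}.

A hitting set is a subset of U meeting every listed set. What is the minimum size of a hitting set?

Take T = {a, h, i}. Each listed block contains at least one of these, so T is a hitting set of size 3.
No choice of 2 elements meets every block, so 3 is the minimum.

3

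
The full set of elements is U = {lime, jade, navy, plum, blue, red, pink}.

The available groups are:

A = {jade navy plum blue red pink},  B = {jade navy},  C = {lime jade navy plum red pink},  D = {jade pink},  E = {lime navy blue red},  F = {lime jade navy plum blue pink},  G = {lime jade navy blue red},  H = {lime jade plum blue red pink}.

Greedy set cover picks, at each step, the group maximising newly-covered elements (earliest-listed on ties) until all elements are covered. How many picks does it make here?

2

Greedy: pick A (covers 6 new) → pick C (covers 1 new). Total picks: 2.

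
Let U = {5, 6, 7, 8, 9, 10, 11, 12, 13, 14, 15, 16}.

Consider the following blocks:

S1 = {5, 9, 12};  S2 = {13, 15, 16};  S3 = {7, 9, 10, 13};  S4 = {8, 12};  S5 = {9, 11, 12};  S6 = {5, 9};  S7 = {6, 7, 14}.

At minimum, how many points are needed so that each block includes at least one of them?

The 4 points {6, 9, 12, 13} hit every block.
The blocks S2, S4, S6, S7 are pairwise disjoint, so any hitting set needs a separate point for each — at least 4. Hence 4 is optimal.

4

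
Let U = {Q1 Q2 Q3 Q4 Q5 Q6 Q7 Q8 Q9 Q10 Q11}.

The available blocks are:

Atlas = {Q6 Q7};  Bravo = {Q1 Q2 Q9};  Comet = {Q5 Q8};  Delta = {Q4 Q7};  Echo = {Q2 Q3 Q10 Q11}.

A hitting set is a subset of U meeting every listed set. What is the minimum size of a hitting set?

The 3 items {Q2, Q5, Q7} hit every block.
The blocks Atlas, Bravo, Comet are pairwise disjoint, so any hitting set needs a separate item for each — at least 3. Hence 3 is optimal.

3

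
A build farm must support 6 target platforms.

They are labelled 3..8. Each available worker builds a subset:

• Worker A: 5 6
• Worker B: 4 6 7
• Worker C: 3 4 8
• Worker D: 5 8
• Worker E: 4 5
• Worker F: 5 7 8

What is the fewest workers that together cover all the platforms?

B and C and E together: B ∪ C ∪ E = {3, 4, 5, 6, 7, 8} — every platform is covered.
Only C contains 3, so C is forced; the remaining 3 platforms need at least 2 more workers (each remaining worker adds at most 2) — so at least 3 workers are needed, and 3 is optimal.

3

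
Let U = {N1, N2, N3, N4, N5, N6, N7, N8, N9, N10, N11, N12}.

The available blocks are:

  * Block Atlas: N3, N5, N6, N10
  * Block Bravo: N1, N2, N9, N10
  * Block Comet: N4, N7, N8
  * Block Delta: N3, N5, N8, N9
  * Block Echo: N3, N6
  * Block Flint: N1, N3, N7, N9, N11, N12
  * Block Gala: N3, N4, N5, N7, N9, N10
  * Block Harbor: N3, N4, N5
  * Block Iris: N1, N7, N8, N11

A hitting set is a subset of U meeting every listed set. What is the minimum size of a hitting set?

Take H = {N3, N7, N9}. Each listed block contains at least one of these, so H is a hitting set of size 3.
The blocks Bravo, Comet, Echo are pairwise disjoint, so any hitting set needs a separate item for each — at least 3. Hence 3 is optimal.

3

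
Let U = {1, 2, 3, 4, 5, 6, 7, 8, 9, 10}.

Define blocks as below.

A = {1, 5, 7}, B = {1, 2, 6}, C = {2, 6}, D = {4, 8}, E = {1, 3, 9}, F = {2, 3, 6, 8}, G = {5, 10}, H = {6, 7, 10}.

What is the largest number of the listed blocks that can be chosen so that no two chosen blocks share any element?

C, D, E, G are pairwise disjoint (C={2,6}; D={4,8}; E={1,3,9}; G={5,10}).
Every remaining block overlaps one of these, and no 5 of the listed blocks are pairwise disjoint, so 4 is the maximum.

4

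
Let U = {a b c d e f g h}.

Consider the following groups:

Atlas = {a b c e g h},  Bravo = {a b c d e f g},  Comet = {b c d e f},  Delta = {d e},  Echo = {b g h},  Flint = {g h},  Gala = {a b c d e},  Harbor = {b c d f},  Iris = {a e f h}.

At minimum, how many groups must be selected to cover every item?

2

Bravo and Flint together: Bravo ∪ Flint = {a, b, c, d, e, f, g, h} — every item is covered.
No single group has all 8 items (the largest, Bravo, has 7), so 2 is optimal.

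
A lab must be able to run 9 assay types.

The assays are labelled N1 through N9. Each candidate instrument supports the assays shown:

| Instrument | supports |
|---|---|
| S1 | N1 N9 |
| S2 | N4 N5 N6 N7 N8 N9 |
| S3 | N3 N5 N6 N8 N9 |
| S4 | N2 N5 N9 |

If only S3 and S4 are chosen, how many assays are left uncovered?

Union of S3, S4 = {N2, N3, N5, N6, N8, N9}.
Not covered: N1, N4, N7 — 3 assays.

3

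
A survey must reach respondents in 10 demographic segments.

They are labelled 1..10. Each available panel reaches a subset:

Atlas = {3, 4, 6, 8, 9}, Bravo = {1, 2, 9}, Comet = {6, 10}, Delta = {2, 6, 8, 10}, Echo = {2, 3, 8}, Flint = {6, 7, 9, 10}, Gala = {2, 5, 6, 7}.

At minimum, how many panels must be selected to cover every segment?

4

Atlas and Bravo and Delta and Gala together: Atlas ∪ Bravo ∪ Delta ∪ Gala = {1, 2, 3, 4, 5, 6, 7, 8, 9, 10} — every segment is covered.
No 3 of the 7 panels cover everything (all 35 combinations miss at least one segment), so 4 is optimal.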